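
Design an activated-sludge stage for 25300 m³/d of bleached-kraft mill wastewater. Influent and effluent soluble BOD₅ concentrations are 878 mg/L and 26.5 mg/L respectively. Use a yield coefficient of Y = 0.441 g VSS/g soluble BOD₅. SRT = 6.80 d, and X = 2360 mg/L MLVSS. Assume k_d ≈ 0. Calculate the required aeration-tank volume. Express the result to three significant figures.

Biomass mass balance (decay neglected): V·X = Y·Q·(S₀ − S)·θ_c, so V = 0.441 × 25300 × (878 − 26.5) × 6.80 / 2360 = 27374 m³.

V ≈ 27400 m³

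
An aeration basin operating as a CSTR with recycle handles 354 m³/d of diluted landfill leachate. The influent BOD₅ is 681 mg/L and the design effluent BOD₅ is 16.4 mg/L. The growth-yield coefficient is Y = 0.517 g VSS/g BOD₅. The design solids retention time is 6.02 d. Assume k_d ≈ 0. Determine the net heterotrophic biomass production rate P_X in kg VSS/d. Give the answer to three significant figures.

P_X ≈ 122 kg VSS/d

Since k_d ≈ 0, Y_obs = Y = 0.517 g VSS/g BOD₅.
Q·(S₀ − S) = 354 × (681 − 16.4) × 10⁻³ = 235.3 kg/d removed.
P_X = Y_obs · Q(S₀ − S) = 0.5170 × 235.3 = 121.6 kg VSS/d.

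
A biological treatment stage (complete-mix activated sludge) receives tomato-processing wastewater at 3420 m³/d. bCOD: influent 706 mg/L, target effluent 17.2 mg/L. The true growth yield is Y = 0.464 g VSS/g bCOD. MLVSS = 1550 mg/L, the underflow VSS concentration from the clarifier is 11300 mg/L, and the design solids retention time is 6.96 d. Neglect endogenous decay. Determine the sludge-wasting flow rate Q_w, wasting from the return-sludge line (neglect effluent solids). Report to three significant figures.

Q_w ≈ 96.7 m³/d

With k_d = 0 the design equation reduces to V = Y Q (S₀−S) θ_c / X = 0.464 × 3420 × (706 − 17.2) × 6.96 / 1550 = 4908 m³.
θ_c = V·X/(Q_w·X_r) when wasting from the recycle, so Q_w = V·X/(θ_c·X_r) = 4908 × 1550 / (6.96 × 11300) = 96.73 m³/d.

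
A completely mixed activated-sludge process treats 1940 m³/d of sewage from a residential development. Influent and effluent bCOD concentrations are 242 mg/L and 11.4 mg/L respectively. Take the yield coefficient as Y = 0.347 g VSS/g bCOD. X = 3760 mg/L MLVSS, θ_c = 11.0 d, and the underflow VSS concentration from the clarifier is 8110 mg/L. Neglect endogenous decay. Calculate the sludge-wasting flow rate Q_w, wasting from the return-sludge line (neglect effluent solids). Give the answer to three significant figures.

Biomass mass balance (decay neglected): V·X = Y·Q·(S₀ − S)·θ_c, so V = 0.347 × 1940 × (242 − 11.4) × 11.0 / 3760 = 454.1 m³.
θ_c = V·X/(Q_w·X_r) when wasting from the recycle, so Q_w = V·X/(θ_c·X_r) = 454.1 × 3760 / (11.0 × 8110) = 19.14 m³/d.

Q_w ≈ 19.1 m³/d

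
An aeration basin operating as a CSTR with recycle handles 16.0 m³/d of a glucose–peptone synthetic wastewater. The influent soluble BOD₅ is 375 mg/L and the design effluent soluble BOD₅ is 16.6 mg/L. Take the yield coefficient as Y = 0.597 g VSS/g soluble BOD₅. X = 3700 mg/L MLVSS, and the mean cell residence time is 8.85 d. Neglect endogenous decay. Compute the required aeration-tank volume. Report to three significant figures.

Biomass mass balance (decay neglected): V·X = Y·Q·(S₀ − S)·θ_c, so V = 0.597 × 16.0 × (375 − 16.6) × 8.85 / 3700 = 8.188 m³.

V ≈ 8.19 m³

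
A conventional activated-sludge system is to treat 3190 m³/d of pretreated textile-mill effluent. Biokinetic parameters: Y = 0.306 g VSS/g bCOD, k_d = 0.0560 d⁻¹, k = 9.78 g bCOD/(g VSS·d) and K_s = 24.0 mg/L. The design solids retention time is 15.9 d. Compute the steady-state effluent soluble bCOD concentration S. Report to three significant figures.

S ≈ 0.993 mg/L

Effluent substrate depends only on kinetics and SRT: S = K_s(1 + k_d θ_c) / [θ_c(Yk − k_d) − 1] = 24.0 × (1 + 0.0560 × 15.9) / [15.9 × (0.306 × 9.78 − 0.0560) − 1] = 45.37 / 45.69 = 0.9929 mg/L.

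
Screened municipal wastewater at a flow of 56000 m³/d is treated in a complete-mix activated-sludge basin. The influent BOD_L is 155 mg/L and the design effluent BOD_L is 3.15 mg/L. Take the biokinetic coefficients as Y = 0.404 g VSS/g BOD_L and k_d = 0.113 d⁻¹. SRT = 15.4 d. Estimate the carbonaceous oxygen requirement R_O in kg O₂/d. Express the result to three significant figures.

Observed yield with endogenous decay: Y_obs = Y / (1 + k_d·θ_c) = 0.404 / (1 + 0.113 × 15.4) = 0.404 / 2.740 = 0.1474 g VSS/g BOD_L.
Mass of BOD_L removed per day: Q(S₀ − S) = 56000 × 151.8 g/m³ = 8504 kg/d.
P_X = Y_obs·Q·(S₀ − S) = 0.1474 × 8504 = 1254 kg VSS/d.
Carbonaceous O₂ demand = substrate oxidised − cell-mass equivalent = 8504 − 1.42 × 1254 = 6723 kg O₂/d.

R_O ≈ 6720 kg O₂/d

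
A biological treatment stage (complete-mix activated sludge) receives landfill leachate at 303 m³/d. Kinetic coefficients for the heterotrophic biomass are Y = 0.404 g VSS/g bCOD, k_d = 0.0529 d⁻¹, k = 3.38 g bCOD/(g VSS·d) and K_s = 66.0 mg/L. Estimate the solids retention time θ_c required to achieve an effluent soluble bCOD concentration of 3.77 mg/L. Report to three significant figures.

Specific growth rate at S = 3.77 mg/L: μ = YkS/(K_s+S) = 0.404·3.38·3.77/(66.0+3.77) = 0.07379 d⁻¹.
θ_c = 1/(μ − k_d) = 1/(0.07379 − 0.0529) = 1/0.02089 = 47.88 d.

θ_c ≈ 47.9 d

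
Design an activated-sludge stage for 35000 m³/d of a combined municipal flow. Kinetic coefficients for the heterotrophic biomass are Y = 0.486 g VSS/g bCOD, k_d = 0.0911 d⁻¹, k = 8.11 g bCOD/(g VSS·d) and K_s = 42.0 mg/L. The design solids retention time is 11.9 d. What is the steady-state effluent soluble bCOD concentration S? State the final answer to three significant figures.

S ≈ 1.95 mg/L

For a completely mixed reactor with recycle the Lawrence–McCarty relation gives S = K_s·(1 + k_d·θ_c) / [θ_c·(Y·k − k_d) − 1] = 42.0 × (1 + 0.0911 × 11.9) / [11.9 × (0.486 × 8.11 − 0.0911) − 1] = 87.53 / 44.82 = 1.953 mg/L.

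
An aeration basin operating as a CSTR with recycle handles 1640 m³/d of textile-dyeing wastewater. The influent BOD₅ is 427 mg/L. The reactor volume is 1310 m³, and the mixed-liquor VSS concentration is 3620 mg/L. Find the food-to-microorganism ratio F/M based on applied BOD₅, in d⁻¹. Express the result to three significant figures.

Food-to-microorganism ratio F/M = Q S₀ / (V X) = 1640 × 427 / (1310 × 3620) = 0.1477 d⁻¹.

F/M ≈ 0.148 d⁻¹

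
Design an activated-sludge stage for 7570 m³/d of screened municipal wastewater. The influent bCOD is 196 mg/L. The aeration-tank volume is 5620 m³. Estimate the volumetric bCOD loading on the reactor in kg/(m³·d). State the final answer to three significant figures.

L_v ≈ 0.264 kg bCOD/(m³·d)

L_v = Q S₀ / V = 7570 × 196 × 10⁻³ / 5620 = 0.2640 kg/(m³·d).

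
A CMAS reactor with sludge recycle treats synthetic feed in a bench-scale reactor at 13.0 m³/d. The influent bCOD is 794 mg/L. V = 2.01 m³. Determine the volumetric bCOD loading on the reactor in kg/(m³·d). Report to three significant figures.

L_v ≈ 5.14 kg bCOD/(m³·d)

L_v = Q S₀ / V = 13.0 × 794 × 10⁻³ / 2.010 = 5.135 kg/(m³·d).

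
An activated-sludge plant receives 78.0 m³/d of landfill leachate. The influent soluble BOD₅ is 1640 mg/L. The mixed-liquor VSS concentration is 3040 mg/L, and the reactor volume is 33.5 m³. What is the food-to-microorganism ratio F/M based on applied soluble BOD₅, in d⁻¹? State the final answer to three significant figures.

F/M = applied load / biomass = Q·S₀/(V·X) = 78.0 × 1640 / (33.50 × 3040) = 1.256 d⁻¹.

F/M ≈ 1.26 d⁻¹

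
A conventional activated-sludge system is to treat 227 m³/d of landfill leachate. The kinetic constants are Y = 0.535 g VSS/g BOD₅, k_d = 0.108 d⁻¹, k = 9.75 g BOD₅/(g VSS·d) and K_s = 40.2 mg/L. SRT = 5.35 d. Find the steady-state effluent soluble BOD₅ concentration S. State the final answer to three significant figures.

For a completely mixed reactor with recycle the Lawrence–McCarty relation gives S = K_s·(1 + k_d·θ_c) / [θ_c·(Y·k − k_d) − 1] = 40.2 × (1 + 0.108 × 5.35) / [5.35 × (0.535 × 9.75 − 0.108) − 1] = 63.43 / 26.33 = 2.409 mg/L.

S ≈ 2.41 mg/L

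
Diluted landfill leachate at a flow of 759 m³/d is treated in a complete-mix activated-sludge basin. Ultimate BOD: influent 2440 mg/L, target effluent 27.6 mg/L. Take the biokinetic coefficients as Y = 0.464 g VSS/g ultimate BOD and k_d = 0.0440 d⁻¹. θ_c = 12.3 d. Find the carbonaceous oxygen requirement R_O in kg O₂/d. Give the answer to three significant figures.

Correct the yield for decay: Y_obs = Y/(1 + k_d θ_c) = 0.464 / (1 + 0.0440 × 12.3) = 0.464 / 1.541 = 0.3011.
Q·(S₀ − S) = 759 × (2440 − 27.6) × 10⁻³ = 1831 kg/d removed.
Biomass synthesised: P_X = Y_obs × 1831 = 551.3 kg VSS/d.
Carbonaceous O₂ demand = substrate oxidised − cell-mass equivalent = 1831 − 1.42 × 551.3 = 1048 kg O₂/d.

R_O ≈ 1050 kg O₂/d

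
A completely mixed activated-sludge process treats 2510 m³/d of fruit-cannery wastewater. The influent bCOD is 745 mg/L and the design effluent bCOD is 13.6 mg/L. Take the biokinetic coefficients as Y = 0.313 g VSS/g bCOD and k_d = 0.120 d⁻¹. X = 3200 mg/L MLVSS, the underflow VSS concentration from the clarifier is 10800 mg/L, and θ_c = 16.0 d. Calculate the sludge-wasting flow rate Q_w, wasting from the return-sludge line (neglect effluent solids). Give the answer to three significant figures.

Q_w ≈ 18.2 m³/d

Rearranging the biomass balance for a CMAS with decay, V = Y·Q·ΔS·θ_c / [X·(1+k_d θ_c)] = 0.313 × 2510 × (745 − 13.6) × 16.0 / [3200 × (1 + 0.120 × 16.0)] = 9.19×10^6 / 9344 = 983.9 m³.
θ_c = V·X/(Q_w·X_r) when wasting from the recycle, so Q_w = V·X/(θ_c·X_r) = 983.9 × 3200 / (16.0 × 10800) = 18.22 m³/d.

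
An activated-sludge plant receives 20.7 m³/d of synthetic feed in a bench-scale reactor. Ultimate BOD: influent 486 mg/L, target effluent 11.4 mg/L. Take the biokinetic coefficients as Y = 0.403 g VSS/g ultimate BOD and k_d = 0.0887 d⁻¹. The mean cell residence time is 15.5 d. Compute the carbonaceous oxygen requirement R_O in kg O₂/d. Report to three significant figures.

R_O ≈ 7.46 kg O₂/d

Correct the yield for decay: Y_obs = Y/(1 + k_d θ_c) = 0.403 / (1 + 0.0887 × 15.5) = 0.403 / 2.375 = 0.1697.
Mass of ultimate BOD removed per day: Q(S₀ − S) = 20.7 × 474.6 g/m³ = 9.824 kg/d.
P_X = Y_obs·Q·(S₀ − S) = 0.1697 × 9.824 = 1.667 kg VSS/d.
R_O = Q·ΔS − 1.42 P_X = 9.824 − 2.367 = 7.457 kg O₂/d.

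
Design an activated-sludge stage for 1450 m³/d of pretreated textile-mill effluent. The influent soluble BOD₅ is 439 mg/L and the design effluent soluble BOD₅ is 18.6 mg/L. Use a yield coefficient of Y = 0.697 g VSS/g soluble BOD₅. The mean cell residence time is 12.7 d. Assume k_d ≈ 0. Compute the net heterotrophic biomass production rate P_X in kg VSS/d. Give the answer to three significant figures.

P_X ≈ 425 kg VSS/d

Since k_d ≈ 0, Y_obs = Y = 0.697 g VSS/g soluble BOD₅.
Mass of soluble BOD₅ removed per day: Q(S₀ − S) = 1450 × 420.4 g/m³ = 609.6 kg/d.
Biomass produced: P_X = Y_obs·Q·ΔS = 0.6970 × 609.6 ≈ 424.9 kg VSS/d.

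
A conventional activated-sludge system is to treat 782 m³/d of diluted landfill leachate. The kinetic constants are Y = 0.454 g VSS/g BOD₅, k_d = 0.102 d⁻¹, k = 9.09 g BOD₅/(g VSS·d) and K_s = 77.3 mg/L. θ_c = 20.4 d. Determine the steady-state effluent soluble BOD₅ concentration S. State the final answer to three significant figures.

S ≈ 2.94 mg/L

From the Monod/SRT balance for a CMAS, S = K_s·(1+k_d θ_c)/[θ_c·(Y k − k_d) − 1] = 77.3 × (1 + 0.102 × 20.4) / [20.4 × (0.454 × 9.09 − 0.102) − 1] = 238.1 / 81.11 = 2.936 mg/L.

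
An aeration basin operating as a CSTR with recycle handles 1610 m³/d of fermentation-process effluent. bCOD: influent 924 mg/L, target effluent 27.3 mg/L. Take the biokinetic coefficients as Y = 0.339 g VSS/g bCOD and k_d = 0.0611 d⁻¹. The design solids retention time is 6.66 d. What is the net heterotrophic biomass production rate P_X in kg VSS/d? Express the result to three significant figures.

The observed yield is Y_obs = Y/(1 + k_d·θ_c) = 0.339 / (1 + 0.0611 × 6.66) = 0.339 / 1.407 = 0.2410 g VSS per g bCOD removed.
Mass of bCOD removed per day: Q(S₀ − S) = 1610 × 896.7 g/m³ = 1444 kg/d.
So the net sludge growth is P_X = 0.2410 × 1444 = 347.9 kg VSS/d.

P_X ≈ 348 kg VSS/d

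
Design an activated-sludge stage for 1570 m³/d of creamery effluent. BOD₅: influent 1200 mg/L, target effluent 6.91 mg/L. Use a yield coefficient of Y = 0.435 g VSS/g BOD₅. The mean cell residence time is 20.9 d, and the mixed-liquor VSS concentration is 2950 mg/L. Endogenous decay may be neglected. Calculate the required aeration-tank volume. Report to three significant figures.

V·X = Y·Q·ΔS·θ_c gives V = 0.435 × 1570 × (1200 − 6.91) × 20.9 / 2950 = 5773 m³.

V ≈ 5770 m³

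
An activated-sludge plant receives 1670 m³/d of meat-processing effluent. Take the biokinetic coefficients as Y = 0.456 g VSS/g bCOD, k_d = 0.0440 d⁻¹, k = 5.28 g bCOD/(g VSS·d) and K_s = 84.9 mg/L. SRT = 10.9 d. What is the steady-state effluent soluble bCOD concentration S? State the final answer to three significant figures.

S ≈ 5.07 mg/L

From the Monod/SRT balance for a CMAS, S = K_s·(1+k_d θ_c)/[θ_c·(Y k − k_d) − 1] = 84.9 × (1 + 0.0440 × 10.9) / [10.9 × (0.456 × 5.28 − 0.0440) − 1] = 125.6 / 24.76 = 5.073 mg/L.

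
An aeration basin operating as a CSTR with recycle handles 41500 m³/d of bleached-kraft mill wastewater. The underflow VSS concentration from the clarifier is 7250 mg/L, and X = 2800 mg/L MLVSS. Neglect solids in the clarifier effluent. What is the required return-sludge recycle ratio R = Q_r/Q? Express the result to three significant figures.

R ≈ 0.629

Solids balance on the clarifier gives (1+R)X = R·X_r, so R = X/(X_r − X) = 2800 / (7250 − 2800) = 0.6292.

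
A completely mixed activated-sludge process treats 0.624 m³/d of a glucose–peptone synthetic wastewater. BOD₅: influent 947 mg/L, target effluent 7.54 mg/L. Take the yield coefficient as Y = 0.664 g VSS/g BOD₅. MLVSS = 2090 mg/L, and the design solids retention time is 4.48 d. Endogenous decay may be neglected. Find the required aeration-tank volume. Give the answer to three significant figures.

Biomass mass balance (decay neglected): V·X = Y·Q·(S₀ − S)·θ_c, so V = 0.664 × 0.624 × (947 − 7.54) × 4.48 / 2090 = 0.8344 m³.

V ≈ 0.834 m³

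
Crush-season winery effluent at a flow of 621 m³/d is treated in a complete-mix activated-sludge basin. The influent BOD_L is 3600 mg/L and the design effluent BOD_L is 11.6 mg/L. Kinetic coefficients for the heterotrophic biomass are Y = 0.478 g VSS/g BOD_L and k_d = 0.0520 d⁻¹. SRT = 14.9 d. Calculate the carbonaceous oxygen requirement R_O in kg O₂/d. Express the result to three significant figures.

R_O ≈ 1380 kg O₂/d

Y_obs = Y / (1 + k_d θ_c) = 0.478 / (1 + 0.0520 × 14.9) = 0.478 / 1.775 = 0.2693.
ΔS = 3600 − 11.6 = 3588 mg/L, so the substrate removal rate is 621 × 3588/1000 = 2228 kg BOD_L/d.
Biomass synthesised: P_X = Y_obs × 2228 = 600.2 kg VSS/d.
R_O = Q·ΔS − 1.42 P_X = 2228 − 852.2 = 1376 kg O₂/d.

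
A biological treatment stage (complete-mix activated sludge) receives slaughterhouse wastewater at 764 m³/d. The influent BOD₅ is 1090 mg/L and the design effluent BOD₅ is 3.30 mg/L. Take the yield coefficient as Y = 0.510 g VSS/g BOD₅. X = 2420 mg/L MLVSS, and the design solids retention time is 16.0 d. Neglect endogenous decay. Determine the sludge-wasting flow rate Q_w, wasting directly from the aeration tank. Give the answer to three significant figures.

Q_w ≈ 175 m³/d

Biomass mass balance (decay neglected): V·X = Y·Q·(S₀ − S)·θ_c, so V = 0.510 × 764 × (1090 − 3.30) × 16.0 / 2420 = 2799 m³.
With mixed-liquor wasting, θ_c = V/Q_w, so Q_w = V/θ_c = 2799/16.0 = 175.0 m³/d.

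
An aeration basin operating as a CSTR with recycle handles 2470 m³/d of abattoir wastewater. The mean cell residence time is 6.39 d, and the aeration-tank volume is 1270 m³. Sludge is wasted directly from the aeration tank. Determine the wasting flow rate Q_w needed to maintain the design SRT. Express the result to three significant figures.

Q_w ≈ 199 m³/d

With mixed-liquor wasting, θ_c = V/Q_w, so Q_w = V/θ_c = 1270/6.39 = 198.7 m³/d.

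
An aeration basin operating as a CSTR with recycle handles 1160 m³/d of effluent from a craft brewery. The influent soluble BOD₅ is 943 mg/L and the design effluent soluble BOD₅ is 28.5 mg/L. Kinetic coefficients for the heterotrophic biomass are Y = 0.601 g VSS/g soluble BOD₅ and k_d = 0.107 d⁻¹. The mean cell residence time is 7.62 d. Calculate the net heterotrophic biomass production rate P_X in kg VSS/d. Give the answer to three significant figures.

P_X ≈ 351 kg VSS/d

The observed yield is Y_obs = Y/(1 + k_d·θ_c) = 0.601 / (1 + 0.107 × 7.62) = 0.601 / 1.815 = 0.3311 g VSS per g soluble BOD₅ removed.
Substrate removed = Q·(S₀ − S) = 1160 m³/d × (943 − 28.5) g/m³ = 1.06×10^6 g/d = 1061 kg/d.
P_X = Y_obs · Q(S₀ − S) = 0.3311 × 1061 = 351.2 kg VSS/d.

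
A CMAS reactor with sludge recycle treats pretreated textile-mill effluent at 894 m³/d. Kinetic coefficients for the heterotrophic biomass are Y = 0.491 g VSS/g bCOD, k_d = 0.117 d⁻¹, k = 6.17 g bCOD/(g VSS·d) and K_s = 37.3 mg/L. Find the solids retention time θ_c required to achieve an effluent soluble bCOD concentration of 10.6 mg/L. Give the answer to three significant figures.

θ_c ≈ 1.81 d

At the target effluent, Y k S/(K_s+S) = 0.491×6.17×10.6/47.90 = 0.6704 d⁻¹.
1/θ_c = 0.6704 − 0.117 = 0.5534 d⁻¹, so θ_c = 1.807 d.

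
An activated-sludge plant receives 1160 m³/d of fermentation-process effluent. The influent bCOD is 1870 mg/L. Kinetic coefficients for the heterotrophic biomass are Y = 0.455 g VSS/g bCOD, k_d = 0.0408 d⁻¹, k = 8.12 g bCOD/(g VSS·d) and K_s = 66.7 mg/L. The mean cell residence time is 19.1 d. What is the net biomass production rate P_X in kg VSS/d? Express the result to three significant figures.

For a completely mixed reactor with recycle the Lawrence–McCarty relation gives S = K_s·(1 + k_d·θ_c) / [θ_c·(Y·k − k_d) − 1] = 66.7 × (1 + 0.0408 × 19.1) / [19.1 × (0.455 × 8.12 − 0.0408) − 1] = 118.7 / 68.79 = 1.725 mg/L.
Correct the yield for decay: Y_obs = Y/(1 + k_d θ_c) = 0.455 / (1 + 0.0408 × 19.1) = 0.455 / 1.779 = 0.2557.
Substrate removed = Q·(S₀ − S) = 1160 m³/d × (1870 − 1.73) g/m³ = 2.17×10^6 g/d = 2167 kg/d.
P_X = Y_obs · Q(S₀ − S) = 0.2557 × 2167 = 554.2 kg VSS/d.

P_X ≈ 554 kg VSS/d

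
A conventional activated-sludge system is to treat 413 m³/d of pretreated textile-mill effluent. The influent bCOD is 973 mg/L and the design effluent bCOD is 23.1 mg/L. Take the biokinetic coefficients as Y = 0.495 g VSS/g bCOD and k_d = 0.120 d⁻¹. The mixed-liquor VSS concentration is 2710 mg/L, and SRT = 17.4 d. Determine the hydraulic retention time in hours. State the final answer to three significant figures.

From the SRT design equation V = Y Q (S₀−S) θ_c / [X (1 + k_d θ_c)] = 0.495 × 413 × (973 − 23.1) × 17.4 / [2710 × (1 + 0.120 × 17.4)] = 3.38×10^6 / 8368 = 403.8 m³.
HRT = V/Q = 403.8 m³ / 413 m³·d⁻¹ = 0.9777 d × 24 = 23.46 h.

τ ≈ 23.5 h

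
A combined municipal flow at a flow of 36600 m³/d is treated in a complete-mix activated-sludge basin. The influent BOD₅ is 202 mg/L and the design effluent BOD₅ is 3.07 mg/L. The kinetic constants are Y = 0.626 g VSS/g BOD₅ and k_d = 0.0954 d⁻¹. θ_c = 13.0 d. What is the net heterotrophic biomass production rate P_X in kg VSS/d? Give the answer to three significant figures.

P_X ≈ 2030 kg VSS/d

Y_obs = Y / (1 + k_d θ_c) = 0.626 / (1 + 0.0954 × 13.0) = 0.626 / 2.240 = 0.2794.
Q·(S₀ − S) = 36600 × (202 − 3.07) × 10⁻³ = 7281 kg/d removed.
Net biomass production P_X = Y_obs × Q·(S₀ − S) = 0.2794 × 7281 = 2035 kg VSS/d.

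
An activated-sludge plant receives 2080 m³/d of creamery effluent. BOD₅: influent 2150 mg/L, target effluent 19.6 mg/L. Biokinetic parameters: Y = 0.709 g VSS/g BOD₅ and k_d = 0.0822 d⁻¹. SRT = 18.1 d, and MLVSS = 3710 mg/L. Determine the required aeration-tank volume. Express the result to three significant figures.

V ≈ 6160 m³

Rearranging the biomass balance for a CMAS with decay, V = Y·Q·ΔS·θ_c / [X·(1+k_d θ_c)] = 0.709 × 2080 × (2150 − 19.6) × 18.1 / [3710 × (1 + 0.0822 × 18.1)] = 5.69×10^7 / 9230 = 6161 m³.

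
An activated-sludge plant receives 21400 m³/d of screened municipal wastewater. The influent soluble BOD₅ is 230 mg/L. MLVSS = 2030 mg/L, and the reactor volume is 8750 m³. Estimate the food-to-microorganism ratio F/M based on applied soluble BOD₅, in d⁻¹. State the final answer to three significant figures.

F/M ≈ 0.277 d⁻¹

F/M = Q·S₀ / (V·X) = 21400 × 230 / (8750 × 2030) = 0.2771 g soluble BOD₅·(g VSS·d)⁻¹.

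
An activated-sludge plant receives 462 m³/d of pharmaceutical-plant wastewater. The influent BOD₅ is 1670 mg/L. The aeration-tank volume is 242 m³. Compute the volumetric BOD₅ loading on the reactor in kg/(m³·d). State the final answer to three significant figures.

L_v ≈ 3.19 kg BOD₅/(m³·d)

Applied BOD₅ load per unit volume = Q·S₀/V = (462 × 1670/1000)/242.0 = 3.188 kg BOD₅·m⁻³·d⁻¹.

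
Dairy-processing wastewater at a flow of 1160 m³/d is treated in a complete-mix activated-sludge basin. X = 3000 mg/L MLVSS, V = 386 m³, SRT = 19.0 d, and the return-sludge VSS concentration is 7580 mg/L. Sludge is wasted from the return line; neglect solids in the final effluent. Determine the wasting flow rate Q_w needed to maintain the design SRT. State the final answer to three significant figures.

Q_w ≈ 8.04 m³/d

Q_w = (V·X)/(θ_c X_r) = 386.0 × 3000 / (19.0 × 7580) = 8.041 m³/d.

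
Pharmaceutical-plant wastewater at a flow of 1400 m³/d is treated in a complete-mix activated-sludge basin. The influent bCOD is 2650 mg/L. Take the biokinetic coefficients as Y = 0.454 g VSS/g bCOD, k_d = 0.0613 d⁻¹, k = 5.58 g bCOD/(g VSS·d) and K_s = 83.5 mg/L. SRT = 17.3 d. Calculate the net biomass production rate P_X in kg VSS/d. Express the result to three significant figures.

P_X ≈ 816 kg VSS/d

For a completely mixed reactor with recycle the Lawrence–McCarty relation gives S = K_s·(1 + k_d·θ_c) / [θ_c·(Y·k − k_d) − 1] = 83.5 × (1 + 0.0613 × 17.3) / [17.3 × (0.454 × 5.58 − 0.0613) − 1] = 172.1 / 41.77 = 4.119 mg/L.
The observed yield is Y_obs = Y/(1 + k_d·θ_c) = 0.454 / (1 + 0.0613 × 17.3) = 0.454 / 2.060 = 0.2203 g VSS per g bCOD removed.
Substrate removed = Q·(S₀ − S) = 1400 m³/d × (2650 − 4.12) g/m³ = 3.7×10^6 g/d = 3704 kg/d.
Biomass produced: P_X = Y_obs·Q·ΔS = 0.2203 × 3704 ≈ 816.2 kg VSS/d.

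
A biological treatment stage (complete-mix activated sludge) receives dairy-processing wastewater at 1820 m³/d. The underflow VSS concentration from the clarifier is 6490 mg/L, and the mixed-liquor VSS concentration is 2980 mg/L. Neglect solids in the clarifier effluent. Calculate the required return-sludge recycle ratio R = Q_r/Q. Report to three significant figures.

R = Q_r/Q = X/(X_r − X) = 2980 / (6490 − 2980) = 0.8490.

R ≈ 0.849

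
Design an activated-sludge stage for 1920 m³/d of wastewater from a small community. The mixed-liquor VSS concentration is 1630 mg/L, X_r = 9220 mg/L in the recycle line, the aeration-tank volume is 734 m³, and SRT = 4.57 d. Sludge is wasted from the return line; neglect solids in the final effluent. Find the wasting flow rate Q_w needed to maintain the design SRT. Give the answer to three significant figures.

Wasting from the return line (neglecting effluent solids): Q_w = V·X / (θ_c·X_r) = 734.0 × 1630 / (4.57 × 9220) = 28.39 m³/d.

Q_w ≈ 28.4 m³/d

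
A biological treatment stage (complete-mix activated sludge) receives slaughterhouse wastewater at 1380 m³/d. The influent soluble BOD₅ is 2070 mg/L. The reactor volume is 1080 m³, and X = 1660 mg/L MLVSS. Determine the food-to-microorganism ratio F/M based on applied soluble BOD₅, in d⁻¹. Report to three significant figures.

F/M ≈ 1.59 d⁻¹

F/M = Q·S₀ / (V·X) = 1380 × 2070 / (1080 × 1660) = 1.593 g soluble BOD₅·(g VSS·d)⁻¹.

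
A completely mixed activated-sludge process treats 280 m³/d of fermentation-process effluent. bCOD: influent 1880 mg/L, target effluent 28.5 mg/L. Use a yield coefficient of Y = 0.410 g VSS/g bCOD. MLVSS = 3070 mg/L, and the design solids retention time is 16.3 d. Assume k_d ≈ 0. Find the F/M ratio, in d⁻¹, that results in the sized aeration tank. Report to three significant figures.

F/M ≈ 0.152 d⁻¹

Biomass mass balance (decay neglected): V·X = Y·Q·(S₀ − S)·θ_c, so V = 0.410 × 280 × (1880 − 28.5) × 16.3 / 3070 = 1129 m³.
F/M = Q·S₀ / (V·X) = 280 × 1880 / (1129 × 3070) = 0.1519 g bCOD·(g VSS·d)⁻¹.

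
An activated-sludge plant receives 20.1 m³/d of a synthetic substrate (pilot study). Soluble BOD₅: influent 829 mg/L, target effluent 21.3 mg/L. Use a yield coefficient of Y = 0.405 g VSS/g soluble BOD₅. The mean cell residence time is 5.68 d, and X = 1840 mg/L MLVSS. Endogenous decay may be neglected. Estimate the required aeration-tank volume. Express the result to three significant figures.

V ≈ 20.3 m³

Biomass mass balance (decay neglected): V·X = Y·Q·(S₀ − S)·θ_c, so V = 0.405 × 20.1 × (829 − 21.3) × 5.68 / 1840 = 20.30 m³.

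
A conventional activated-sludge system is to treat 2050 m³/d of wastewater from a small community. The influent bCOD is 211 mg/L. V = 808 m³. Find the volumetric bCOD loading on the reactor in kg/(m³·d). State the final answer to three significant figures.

L_v = Q S₀ / V = 2050 × 211 × 10⁻³ / 808.0 = 0.5353 kg/(m³·d).

L_v ≈ 0.535 kg bCOD/(m³·d)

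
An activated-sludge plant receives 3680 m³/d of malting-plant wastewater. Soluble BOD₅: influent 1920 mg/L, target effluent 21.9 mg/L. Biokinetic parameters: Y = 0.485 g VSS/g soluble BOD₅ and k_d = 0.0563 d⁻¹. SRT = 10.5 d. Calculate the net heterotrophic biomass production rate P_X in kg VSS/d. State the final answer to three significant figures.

Observed yield with endogenous decay: Y_obs = Y / (1 + k_d·θ_c) = 0.485 / (1 + 0.0563 × 10.5) = 0.485 / 1.591 = 0.3048 g VSS/g soluble BOD₅.
ΔS = 1920 − 21.9 = 1898 mg/L, so the substrate removal rate is 3680 × 1898/1000 = 6985 kg soluble BOD₅/d.
Biomass produced: P_X = Y_obs·Q·ΔS = 0.3048 × 6985 ≈ 2129 kg VSS/d.

P_X ≈ 2130 kg VSS/d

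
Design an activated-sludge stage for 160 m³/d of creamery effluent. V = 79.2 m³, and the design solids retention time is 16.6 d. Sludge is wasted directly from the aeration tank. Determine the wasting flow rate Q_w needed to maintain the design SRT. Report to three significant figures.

Q_w ≈ 4.77 m³/d

Wasting from the aeration tank: Q_w = V / θ_c = 79.20 / 16.6 = 4.771 m³/d.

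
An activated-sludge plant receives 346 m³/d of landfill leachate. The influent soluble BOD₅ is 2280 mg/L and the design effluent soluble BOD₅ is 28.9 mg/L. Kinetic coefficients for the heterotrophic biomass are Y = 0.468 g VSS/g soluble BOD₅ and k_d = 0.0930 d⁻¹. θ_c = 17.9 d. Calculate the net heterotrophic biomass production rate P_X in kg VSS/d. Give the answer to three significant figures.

P_X ≈ 137 kg VSS/d

Correct the yield for decay: Y_obs = Y/(1 + k_d θ_c) = 0.468 / (1 + 0.0930 × 17.9) = 0.468 / 2.665 = 0.1756.
ΔS = 2280 − 28.9 = 2251 mg/L, so the substrate removal rate is 346 × 2251/1000 = 778.9 kg soluble BOD₅/d.
P_X = Y_obs · Q(S₀ − S) = 0.1756 × 778.9 = 136.8 kg VSS/d.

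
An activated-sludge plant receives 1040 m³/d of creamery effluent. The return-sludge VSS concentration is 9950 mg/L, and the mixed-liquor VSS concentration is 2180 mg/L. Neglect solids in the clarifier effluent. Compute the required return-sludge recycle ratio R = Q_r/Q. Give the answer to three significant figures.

R ≈ 0.281

Mass balance around the secondary clarifier (neglecting effluent solids): R = X / (X_r − X) = 2180 / (9950 − 2180) = 0.2806.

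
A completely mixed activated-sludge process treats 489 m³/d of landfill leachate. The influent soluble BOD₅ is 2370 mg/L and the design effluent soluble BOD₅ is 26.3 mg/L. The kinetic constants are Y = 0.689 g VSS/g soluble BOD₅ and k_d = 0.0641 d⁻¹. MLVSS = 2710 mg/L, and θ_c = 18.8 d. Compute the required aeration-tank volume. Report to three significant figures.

V ≈ 2480 m³

From the SRT design equation V = Y Q (S₀−S) θ_c / [X (1 + k_d θ_c)] = 0.689 × 489 × (2370 − 26.3) × 18.8 / [2710 × (1 + 0.0641 × 18.8)] = 1.48×10^7 / 5976 = 2484 m³.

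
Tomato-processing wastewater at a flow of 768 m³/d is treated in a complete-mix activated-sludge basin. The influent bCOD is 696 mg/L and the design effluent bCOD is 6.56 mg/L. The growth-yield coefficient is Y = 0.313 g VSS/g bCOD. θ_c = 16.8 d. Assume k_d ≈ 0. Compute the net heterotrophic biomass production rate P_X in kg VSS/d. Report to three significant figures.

P_X ≈ 166 kg VSS/d

With endogenous decay neglected, the observed yield equals the true yield: Y_obs = Y = 0.313 g VSS/g bCOD.
Q·(S₀ − S) = 768 × (696 − 6.56) × 10⁻³ = 529.5 kg/d removed.
So the net sludge growth is P_X = 0.3130 × 529.5 = 165.7 kg VSS/d.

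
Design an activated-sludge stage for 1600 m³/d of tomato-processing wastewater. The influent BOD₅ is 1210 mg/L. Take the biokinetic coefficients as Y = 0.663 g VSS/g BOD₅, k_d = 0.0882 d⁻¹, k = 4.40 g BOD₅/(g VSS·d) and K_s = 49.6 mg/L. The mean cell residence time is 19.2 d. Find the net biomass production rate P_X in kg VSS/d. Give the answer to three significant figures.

For a completely mixed reactor with recycle the Lawrence–McCarty relation gives S = K_s·(1 + k_d·θ_c) / [θ_c·(Y·k − k_d) − 1] = 49.6 × (1 + 0.0882 × 19.2) / [19.2 × (0.663 × 4.40 − 0.0882) − 1] = 133.6 / 53.32 = 2.506 mg/L.
Observed yield with endogenous decay: Y_obs = Y / (1 + k_d·θ_c) = 0.663 / (1 + 0.0882 × 19.2) = 0.663 / 2.693 = 0.2462 g VSS/g BOD₅.
Q·(S₀ − S) = 1600 × (1210 − 2.51) × 10⁻³ = 1932 kg/d removed.
Net biomass production P_X = Y_obs × Q·(S₀ − S) = 0.2462 × 1932 = 475.6 kg VSS/d.

P_X ≈ 476 kg VSS/d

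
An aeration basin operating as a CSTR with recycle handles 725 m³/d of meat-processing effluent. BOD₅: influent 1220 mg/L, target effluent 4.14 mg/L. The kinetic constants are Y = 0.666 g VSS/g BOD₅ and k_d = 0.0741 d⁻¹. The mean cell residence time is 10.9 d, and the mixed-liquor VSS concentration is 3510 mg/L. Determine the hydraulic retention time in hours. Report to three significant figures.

τ ≈ 33.4 h

From the SRT design equation V = Y Q (S₀−S) θ_c / [X (1 + k_d θ_c)] = 0.666 × 725 × (1220 − 4.14) × 10.9 / [3510 × (1 + 0.0741 × 10.9)] = 6.4×10^6 / 6345 = 1009 m³.
τ = V/Q = 1009/725 = 1.391 d, or 33.39 h.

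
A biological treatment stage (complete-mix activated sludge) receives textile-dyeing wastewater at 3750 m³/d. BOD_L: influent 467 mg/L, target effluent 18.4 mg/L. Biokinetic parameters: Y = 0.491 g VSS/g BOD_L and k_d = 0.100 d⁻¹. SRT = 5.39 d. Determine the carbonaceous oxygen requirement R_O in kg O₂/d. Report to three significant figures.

Correct the yield for decay: Y_obs = Y/(1 + k_d θ_c) = 0.491 / (1 + 0.100 × 5.39) = 0.491 / 1.539 = 0.3190.
Q·(S₀ − S) = 3750 × (467 − 18.4) × 10⁻³ = 1682 kg/d removed.
Biomass synthesised: P_X = Y_obs × 1682 = 536.7 kg VSS/d.
R_O = Q·(S₀ − S) − 1.42·P_X = 1682 − 1.42 × 536.7 = 920.1 kg O₂/d.

R_O ≈ 920 kg O₂/d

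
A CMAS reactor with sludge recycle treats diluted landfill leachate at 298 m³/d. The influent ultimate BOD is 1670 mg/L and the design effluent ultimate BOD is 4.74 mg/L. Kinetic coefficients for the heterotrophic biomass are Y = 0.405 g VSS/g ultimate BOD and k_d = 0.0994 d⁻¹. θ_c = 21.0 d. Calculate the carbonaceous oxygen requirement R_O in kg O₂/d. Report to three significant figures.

The observed yield is Y_obs = Y/(1 + k_d·θ_c) = 0.405 / (1 + 0.0994 × 21.0) = 0.405 / 3.087 = 0.1312 g VSS per g ultimate BOD removed.
Q·(S₀ − S) = 298 × (1670 − 4.74) × 10⁻³ = 496.2 kg/d removed.
Net sludge production P_X = 0.1312 × 496.2 = 65.10 kg VSS/d.
R_O = Q·(S₀ − S) − 1.42·P_X = 496.2 − 1.42 × 65.10 = 403.8 kg O₂/d.

R_O ≈ 404 kg O₂/d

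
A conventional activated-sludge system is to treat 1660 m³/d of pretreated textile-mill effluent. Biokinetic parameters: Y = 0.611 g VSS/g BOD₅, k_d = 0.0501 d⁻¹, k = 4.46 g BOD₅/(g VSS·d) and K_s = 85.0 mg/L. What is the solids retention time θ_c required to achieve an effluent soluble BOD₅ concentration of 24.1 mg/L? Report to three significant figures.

θ_c ≈ 1.81 d

Specific growth rate at S = 24.1 mg/L: μ = YkS/(K_s+S) = 0.611·4.46·24.1/(85.0+24.1) = 0.6020 d⁻¹.
θ_c = 1/(μ − k_d) = 1/(0.6020 − 0.0501) = 1/0.5519 = 1.812 d.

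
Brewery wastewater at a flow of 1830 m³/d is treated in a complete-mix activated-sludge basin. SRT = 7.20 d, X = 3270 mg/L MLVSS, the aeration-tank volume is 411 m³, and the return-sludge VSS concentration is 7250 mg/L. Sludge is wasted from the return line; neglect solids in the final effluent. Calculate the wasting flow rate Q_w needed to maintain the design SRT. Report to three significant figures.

Q_w ≈ 25.7 m³/d

Wasting from the return line (neglecting effluent solids): Q_w = V·X / (θ_c·X_r) = 411.0 × 3270 / (7.20 × 7250) = 25.75 m³/d.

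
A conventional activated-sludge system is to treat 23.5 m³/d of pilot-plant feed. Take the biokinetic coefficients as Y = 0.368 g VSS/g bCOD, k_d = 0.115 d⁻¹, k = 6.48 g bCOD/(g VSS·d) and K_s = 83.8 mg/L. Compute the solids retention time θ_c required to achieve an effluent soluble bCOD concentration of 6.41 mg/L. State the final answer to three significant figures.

From 1/θ_c = Y·k·S/(K_s + S) − k_d: Y·k·S/(K_s+S) = 0.368 × 6.48 × 6.41 / (83.8 + 6.41) = 0.1694 d⁻¹.
Then 1/θ_c = μ − k_d = 0.1694 − 0.115 = 0.05444 d⁻¹, giving θ_c = 18.37 d.

θ_c ≈ 18.4 d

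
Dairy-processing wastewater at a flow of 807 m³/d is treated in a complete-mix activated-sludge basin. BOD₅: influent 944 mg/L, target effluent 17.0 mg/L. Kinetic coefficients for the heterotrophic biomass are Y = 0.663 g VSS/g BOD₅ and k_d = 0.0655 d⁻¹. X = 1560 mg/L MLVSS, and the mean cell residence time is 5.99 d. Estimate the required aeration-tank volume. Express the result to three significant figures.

Steady-state biomass mass balance: V·X·(1 + k_d·θ_c) = Y·Q·(S₀ − S)·θ_c, so V = 0.663 × 807 × (944 − 17.0) × 5.99 / [1560 × (1 + 0.0655 × 5.99)] = 2.97×10^6 / 2172 = 1368 m³.

V ≈ 1370 m³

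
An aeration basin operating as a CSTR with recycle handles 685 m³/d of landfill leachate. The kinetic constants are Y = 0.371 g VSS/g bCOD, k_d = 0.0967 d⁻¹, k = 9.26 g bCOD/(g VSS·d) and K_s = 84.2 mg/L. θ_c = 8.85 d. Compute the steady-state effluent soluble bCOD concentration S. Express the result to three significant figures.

S ≈ 5.47 mg/L

From the Monod/SRT balance for a CMAS, S = K_s·(1+k_d θ_c)/[θ_c·(Y k − k_d) − 1] = 84.2 × (1 + 0.0967 × 8.85) / [8.85 × (0.371 × 9.26 − 0.0967) − 1] = 156.3 / 28.55 = 5.474 mg/L.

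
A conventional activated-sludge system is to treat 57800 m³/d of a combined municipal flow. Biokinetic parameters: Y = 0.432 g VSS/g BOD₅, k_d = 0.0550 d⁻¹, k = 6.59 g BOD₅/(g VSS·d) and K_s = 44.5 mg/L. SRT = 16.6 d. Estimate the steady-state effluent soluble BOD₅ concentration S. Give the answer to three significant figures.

Effluent substrate depends only on kinetics and SRT: S = K_s(1 + k_d θ_c) / [θ_c(Yk − k_d) − 1] = 44.5 × (1 + 0.0550 × 16.6) / [16.6 × (0.432 × 6.59 − 0.0550) − 1] = 85.13 / 45.35 = 1.877 mg/L.

S ≈ 1.88 mg/L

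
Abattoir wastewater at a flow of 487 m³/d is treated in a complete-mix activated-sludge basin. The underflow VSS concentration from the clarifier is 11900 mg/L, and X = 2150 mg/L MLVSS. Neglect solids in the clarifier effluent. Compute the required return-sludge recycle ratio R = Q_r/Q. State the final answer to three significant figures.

R = Q_r/Q = X/(X_r − X) = 2150 / (11900 − 2150) = 0.2205.

R ≈ 0.221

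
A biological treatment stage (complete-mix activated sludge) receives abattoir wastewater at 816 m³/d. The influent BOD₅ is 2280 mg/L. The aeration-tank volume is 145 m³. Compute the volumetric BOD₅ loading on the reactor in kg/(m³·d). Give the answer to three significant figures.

Applied BOD₅ load per unit volume = Q·S₀/V = (816 × 2280/1000)/145.0 = 12.83 kg BOD₅·m⁻³·d⁻¹.

L_v ≈ 12.8 kg BOD₅/(m³·d)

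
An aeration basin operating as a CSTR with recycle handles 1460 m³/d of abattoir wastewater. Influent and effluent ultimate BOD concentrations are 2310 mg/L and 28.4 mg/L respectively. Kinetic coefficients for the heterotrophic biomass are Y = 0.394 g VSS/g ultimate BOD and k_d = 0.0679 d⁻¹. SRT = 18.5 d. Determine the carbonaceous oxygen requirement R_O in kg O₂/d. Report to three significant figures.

Correct the yield for decay: Y_obs = Y/(1 + k_d θ_c) = 0.394 / (1 + 0.0679 × 18.5) = 0.394 / 2.256 = 0.1746.
ΔS = 2310 − 28.4 = 2282 mg/L, so the substrate removal rate is 1460 × 2282/1000 = 3331 kg ultimate BOD/d.
P_X = Y_obs·Q·(S₀ − S) = 0.1746 × 3331 = 581.7 kg VSS/d.
R_O = Q·ΔS − 1.42 P_X = 3331 − 826.1 = 2505 kg O₂/d.

R_O ≈ 2510 kg O₂/d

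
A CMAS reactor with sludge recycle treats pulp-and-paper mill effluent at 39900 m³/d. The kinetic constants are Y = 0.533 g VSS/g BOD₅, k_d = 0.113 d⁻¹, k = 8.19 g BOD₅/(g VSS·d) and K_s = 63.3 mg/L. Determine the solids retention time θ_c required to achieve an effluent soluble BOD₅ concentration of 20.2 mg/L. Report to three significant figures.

θ_c ≈ 1.06 d

Specific growth rate at S = 20.2 mg/L: μ = YkS/(K_s+S) = 0.533·8.19·20.2/(63.3+20.2) = 1.056 d⁻¹.
θ_c = 1/(μ − k_d) = 1/(1.056 − 0.113) = 1/0.9430 = 1.060 d.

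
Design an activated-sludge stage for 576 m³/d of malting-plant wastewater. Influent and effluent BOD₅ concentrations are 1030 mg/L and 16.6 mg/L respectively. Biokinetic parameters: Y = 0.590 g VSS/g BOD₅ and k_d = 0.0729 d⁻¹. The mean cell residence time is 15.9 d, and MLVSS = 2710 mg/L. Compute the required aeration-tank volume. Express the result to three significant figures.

From the SRT design equation V = Y Q (S₀−S) θ_c / [X (1 + k_d θ_c)] = 0.590 × 576 × (1030 − 16.6) × 15.9 / [2710 × (1 + 0.0729 × 15.9)] = 5.48×10^6 / 5851 = 935.9 m³.

V ≈ 936 m³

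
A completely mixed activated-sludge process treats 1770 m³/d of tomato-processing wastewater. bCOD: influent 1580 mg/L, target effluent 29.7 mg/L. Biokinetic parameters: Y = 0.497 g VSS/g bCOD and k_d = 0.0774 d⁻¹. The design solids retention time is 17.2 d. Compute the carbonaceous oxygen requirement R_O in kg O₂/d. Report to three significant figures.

R_O ≈ 1910 kg O₂/d

Observed yield with endogenous decay: Y_obs = Y / (1 + k_d·θ_c) = 0.497 / (1 + 0.0774 × 17.2) = 0.497 / 2.331 = 0.2132 g VSS/g bCOD.
Q·(S₀ − S) = 1770 × (1580 − 29.7) × 10⁻³ = 2744 kg/d removed.
P_X = Y_obs·Q·(S₀ − S) = 0.2132 × 2744 = 585.0 kg VSS/d.
Carbonaceous O₂ demand = substrate oxidised − cell-mass equivalent = 2744 − 1.42 × 585.0 = 1913 kg O₂/d.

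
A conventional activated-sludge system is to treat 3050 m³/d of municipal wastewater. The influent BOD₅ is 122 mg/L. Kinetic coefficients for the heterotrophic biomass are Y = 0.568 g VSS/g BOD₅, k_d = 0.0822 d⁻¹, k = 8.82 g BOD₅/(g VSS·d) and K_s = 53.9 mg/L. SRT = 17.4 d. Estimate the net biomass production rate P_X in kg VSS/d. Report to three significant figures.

Effluent substrate depends only on kinetics and SRT: S = K_s(1 + k_d θ_c) / [θ_c(Yk − k_d) − 1] = 53.9 × (1 + 0.0822 × 17.4) / [17.4 × (0.568 × 8.82 − 0.0822) − 1] = 131.0 / 84.74 = 1.546 mg/L.
Observed yield with endogenous decay: Y_obs = Y / (1 + k_d·θ_c) = 0.568 / (1 + 0.0822 × 17.4) = 0.568 / 2.430 = 0.2337 g VSS/g BOD₅.
Q·(S₀ − S) = 3050 × (122 − 1.55) × 10⁻³ = 367.4 kg/d removed.
Biomass produced: P_X = Y_obs·Q·ΔS = 0.2337 × 367.4 ≈ 85.86 kg VSS/d.

P_X ≈ 85.9 kg VSS/d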